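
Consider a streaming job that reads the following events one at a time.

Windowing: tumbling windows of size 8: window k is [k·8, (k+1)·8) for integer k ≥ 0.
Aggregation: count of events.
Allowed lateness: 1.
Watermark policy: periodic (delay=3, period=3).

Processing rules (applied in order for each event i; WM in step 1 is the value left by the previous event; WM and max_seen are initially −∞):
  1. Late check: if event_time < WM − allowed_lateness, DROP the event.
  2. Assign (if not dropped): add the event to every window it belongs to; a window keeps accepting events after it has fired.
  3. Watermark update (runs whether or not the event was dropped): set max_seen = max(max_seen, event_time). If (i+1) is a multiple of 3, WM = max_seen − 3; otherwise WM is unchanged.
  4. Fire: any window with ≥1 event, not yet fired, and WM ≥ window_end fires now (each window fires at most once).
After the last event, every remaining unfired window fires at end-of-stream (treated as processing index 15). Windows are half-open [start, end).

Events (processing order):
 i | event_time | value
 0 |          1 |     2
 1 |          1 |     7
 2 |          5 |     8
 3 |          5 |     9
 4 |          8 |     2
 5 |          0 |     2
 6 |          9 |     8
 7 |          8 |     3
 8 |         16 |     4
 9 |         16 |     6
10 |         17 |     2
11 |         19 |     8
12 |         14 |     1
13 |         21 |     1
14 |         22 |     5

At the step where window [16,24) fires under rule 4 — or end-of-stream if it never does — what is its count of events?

i=0 t=1 v=2: → [0,8); WM=−∞
i=1 t=1 v=7: → [0,8); WM=−∞
i=2 t=5 v=8: → [0,8); WM=2
i=3 t=5 v=9: → [0,8); WM=2
i=4 t=8 v=2: → [8,16); WM=2
i=5 t=0 v=2: DROP (t<2-1); WM=5
i=6 t=9 v=8: → [8,16); WM=5
i=7 t=8 v=3: → [8,16); WM=5
i=8 t=16 v=4: → [16,24); WM=13; [0,8) fires=4
i=9 t=16 v=6: → [16,24); WM=13
i=10 t=17 v=2: → [16,24); WM=13
i=11 t=19 v=8: → [16,24); WM=16; [8,16) fires=3
i=12 t=14 v=1: DROP (t<16-1); WM=16
i=13 t=21 v=1: → [16,24); WM=16
i=14 t=22 v=5: → [16,24); WM=19

6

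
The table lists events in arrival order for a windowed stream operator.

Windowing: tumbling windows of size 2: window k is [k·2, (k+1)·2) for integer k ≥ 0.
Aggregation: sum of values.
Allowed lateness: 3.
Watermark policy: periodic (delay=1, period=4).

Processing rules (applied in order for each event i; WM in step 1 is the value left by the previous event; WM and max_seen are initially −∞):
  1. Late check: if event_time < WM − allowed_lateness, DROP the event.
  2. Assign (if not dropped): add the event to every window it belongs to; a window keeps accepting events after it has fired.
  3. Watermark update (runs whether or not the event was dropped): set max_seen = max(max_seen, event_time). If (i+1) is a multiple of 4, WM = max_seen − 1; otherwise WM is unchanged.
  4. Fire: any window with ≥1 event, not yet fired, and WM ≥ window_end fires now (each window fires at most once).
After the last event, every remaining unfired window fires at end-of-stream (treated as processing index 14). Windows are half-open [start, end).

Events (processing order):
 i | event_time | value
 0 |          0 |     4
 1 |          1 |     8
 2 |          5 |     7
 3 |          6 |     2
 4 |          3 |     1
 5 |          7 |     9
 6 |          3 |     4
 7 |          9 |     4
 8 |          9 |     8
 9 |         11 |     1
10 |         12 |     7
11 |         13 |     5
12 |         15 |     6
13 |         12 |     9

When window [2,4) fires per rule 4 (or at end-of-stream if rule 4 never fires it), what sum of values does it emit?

1

i=0 t=0 v=4: → [0,2); WM=−∞
i=1 t=1 v=8: → [0,2); WM=−∞
i=2 t=5 v=7: → [4,6); WM=−∞
i=3 t=6 v=2: → [6,8); WM=5; [0,2) fires=12
i=4 t=3 v=1: → [2,4); WM=5; [2,4) fires=1
i=5 t=7 v=9: → [6,8); WM=5
i=6 t=3 v=4: → [2,4); WM=5
i=7 t=9 v=4: → [8,10); WM=8; [4,6) fires=7 [6,8) fires=11
i=8 t=9 v=8: → [8,10); WM=8
i=9 t=11 v=1: → [10,12); WM=8
i=10 t=12 v=7: → [12,14); WM=8
i=11 t=13 v=5: → [12,14); WM=12; [8,10) fires=12 [10,12) fires=1
i=12 t=15 v=6: → [14,16); WM=12
i=13 t=12 v=9: → [12,14); WM=12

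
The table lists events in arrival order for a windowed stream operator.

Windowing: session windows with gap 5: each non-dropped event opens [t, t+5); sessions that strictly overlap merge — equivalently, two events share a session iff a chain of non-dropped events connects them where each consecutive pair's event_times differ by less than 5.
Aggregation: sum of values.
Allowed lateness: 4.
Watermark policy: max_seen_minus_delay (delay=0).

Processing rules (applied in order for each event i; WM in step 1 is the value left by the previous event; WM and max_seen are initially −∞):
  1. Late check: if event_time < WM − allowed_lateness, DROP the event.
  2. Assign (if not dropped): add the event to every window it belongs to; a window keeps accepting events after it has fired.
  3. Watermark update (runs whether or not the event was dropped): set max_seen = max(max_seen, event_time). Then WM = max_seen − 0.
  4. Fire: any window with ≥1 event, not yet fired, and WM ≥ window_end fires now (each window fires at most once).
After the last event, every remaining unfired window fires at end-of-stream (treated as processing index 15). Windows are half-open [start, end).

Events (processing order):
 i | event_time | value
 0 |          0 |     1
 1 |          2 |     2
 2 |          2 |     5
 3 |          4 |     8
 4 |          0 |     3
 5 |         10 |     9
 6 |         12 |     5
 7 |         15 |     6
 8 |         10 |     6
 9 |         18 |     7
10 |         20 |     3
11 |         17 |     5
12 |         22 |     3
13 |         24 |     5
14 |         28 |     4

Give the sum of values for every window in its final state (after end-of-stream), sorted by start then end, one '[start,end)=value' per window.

[0,9)=19 [10,33)=47

i=0 t=0 v=1: → [0,5); WM=0
i=1 t=2 v=2: → [0,7); WM=2
i=2 t=2 v=5: → [0,7); WM=2
i=3 t=4 v=8: → [0,9); WM=4
i=4 t=0 v=3: → [0,9); WM=4
i=5 t=10 v=9: → [10,15); WM=10
i=6 t=12 v=5: → [10,17); WM=12
i=7 t=15 v=6: → [10,20); WM=15
i=8 t=10 v=6: DROP (t<15-4); WM=15
i=9 t=18 v=7: → [10,23); WM=18
i=10 t=20 v=3: → [10,25); WM=20
i=11 t=17 v=5: → [10,25); WM=20
i=12 t=22 v=3: → [10,27); WM=22
i=13 t=24 v=5: → [10,29); WM=24
i=14 t=28 v=4: → [10,33); WM=28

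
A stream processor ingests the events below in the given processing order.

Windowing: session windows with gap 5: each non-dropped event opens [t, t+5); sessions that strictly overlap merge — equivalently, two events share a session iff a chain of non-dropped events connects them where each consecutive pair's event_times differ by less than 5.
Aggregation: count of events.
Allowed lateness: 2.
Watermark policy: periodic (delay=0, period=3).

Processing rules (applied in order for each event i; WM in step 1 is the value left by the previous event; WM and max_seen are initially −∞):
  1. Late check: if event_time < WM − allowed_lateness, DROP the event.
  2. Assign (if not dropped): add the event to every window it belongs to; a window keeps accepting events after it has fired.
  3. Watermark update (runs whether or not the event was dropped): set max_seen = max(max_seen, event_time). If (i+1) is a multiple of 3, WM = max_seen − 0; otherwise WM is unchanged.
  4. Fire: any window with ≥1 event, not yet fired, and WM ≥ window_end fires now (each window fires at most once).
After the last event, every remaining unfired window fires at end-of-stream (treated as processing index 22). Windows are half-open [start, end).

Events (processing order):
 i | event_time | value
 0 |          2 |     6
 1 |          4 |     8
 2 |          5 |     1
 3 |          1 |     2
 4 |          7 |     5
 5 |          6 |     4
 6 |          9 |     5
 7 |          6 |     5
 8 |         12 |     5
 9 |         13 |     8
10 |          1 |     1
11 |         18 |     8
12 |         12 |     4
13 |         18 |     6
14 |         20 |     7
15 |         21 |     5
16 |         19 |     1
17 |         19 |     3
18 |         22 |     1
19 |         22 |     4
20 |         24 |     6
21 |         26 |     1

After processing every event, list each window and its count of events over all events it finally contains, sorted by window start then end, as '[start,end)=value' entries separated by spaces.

i=0 t=2 v=6: → [2,7); WM=−∞
i=1 t=4 v=8: → [2,9); WM=−∞
i=2 t=5 v=1: → [2,10); WM=5
i=3 t=1 v=2: DROP (t<5-2); WM=5
i=4 t=7 v=5: → [2,12); WM=5
i=5 t=6 v=4: → [2,12); WM=7
i=6 t=9 v=5: → [2,14); WM=7
i=7 t=6 v=5: → [2,14); WM=7
i=8 t=12 v=5: → [2,17); WM=12
i=9 t=13 v=8: → [2,18); WM=12
i=10 t=1 v=1: DROP (t<12-2); WM=12
i=11 t=18 v=8: → [18,23); WM=18
i=12 t=12 v=4: DROP (t<18-2); WM=18
i=13 t=18 v=6: → [18,23); WM=18
i=14 t=20 v=7: → [18,25); WM=20
i=15 t=21 v=5: → [18,26); WM=20
i=16 t=19 v=1: → [18,26); WM=20
i=17 t=19 v=3: → [18,26); WM=21
i=18 t=22 v=1: → [18,27); WM=21
i=19 t=22 v=4: → [18,27); WM=21
i=20 t=24 v=6: → [18,29); WM=24
i=21 t=26 v=1: → [18,31); WM=24

[2,18)=9 [18,31)=10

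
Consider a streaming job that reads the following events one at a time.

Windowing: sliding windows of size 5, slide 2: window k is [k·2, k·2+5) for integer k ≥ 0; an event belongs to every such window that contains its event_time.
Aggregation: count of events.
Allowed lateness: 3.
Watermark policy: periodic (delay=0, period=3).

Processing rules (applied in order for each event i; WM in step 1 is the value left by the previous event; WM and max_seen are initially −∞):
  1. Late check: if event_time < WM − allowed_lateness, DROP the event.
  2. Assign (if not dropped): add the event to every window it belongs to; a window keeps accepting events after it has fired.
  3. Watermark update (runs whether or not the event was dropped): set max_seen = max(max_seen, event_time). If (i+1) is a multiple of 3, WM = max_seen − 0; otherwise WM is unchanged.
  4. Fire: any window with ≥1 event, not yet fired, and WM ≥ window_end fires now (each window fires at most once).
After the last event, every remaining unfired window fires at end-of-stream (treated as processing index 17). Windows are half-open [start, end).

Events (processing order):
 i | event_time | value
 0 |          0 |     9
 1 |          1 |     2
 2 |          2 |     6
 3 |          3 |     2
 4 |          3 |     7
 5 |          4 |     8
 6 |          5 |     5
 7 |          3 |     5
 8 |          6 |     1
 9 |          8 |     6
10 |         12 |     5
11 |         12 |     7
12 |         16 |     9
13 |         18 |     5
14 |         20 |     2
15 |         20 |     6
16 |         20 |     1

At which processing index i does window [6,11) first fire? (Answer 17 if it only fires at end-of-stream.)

i=0 t=0 v=9: → [0,5); WM=−∞
i=1 t=1 v=2: → [0,5); WM=−∞
i=2 t=2 v=6: → [2,7),[0,5); WM=2
i=3 t=3 v=2: → [2,7),[0,5); WM=2
i=4 t=3 v=7: → [2,7),[0,5); WM=2
i=5 t=4 v=8: → [4,9),[2,7),[0,5); WM=4
i=6 t=5 v=5: → [4,9),[2,7); WM=4
i=7 t=3 v=5: → [2,7),[0,5); WM=4
i=8 t=6 v=1: → [6,11),[4,9),[2,7); WM=6; [0,5) fires=7
i=9 t=8 v=6: → [8,13),[6,11),[4,9); WM=6
i=10 t=12 v=5: → [12,17),[10,15),[8,13); WM=6
i=11 t=12 v=7: → [12,17),[10,15),[8,13); WM=12; [2,7) fires=7 [4,9) fires=4 [6,11) fires=2
i=12 t=16 v=9: → [16,21),[14,19),[12,17); WM=12
i=13 t=18 v=5: → [18,23),[16,21),[14,19); WM=12
i=14 t=20 v=2: → [20,25),[18,23),[16,21); WM=20; [8,13) fires=3 [10,15) fires=2 [12,17) fires=3 [14,19) fires=2
i=15 t=20 v=6: → [20,25),[18,23),[16,21); WM=20
i=16 t=20 v=1: → [20,25),[18,23),[16,21); WM=20

11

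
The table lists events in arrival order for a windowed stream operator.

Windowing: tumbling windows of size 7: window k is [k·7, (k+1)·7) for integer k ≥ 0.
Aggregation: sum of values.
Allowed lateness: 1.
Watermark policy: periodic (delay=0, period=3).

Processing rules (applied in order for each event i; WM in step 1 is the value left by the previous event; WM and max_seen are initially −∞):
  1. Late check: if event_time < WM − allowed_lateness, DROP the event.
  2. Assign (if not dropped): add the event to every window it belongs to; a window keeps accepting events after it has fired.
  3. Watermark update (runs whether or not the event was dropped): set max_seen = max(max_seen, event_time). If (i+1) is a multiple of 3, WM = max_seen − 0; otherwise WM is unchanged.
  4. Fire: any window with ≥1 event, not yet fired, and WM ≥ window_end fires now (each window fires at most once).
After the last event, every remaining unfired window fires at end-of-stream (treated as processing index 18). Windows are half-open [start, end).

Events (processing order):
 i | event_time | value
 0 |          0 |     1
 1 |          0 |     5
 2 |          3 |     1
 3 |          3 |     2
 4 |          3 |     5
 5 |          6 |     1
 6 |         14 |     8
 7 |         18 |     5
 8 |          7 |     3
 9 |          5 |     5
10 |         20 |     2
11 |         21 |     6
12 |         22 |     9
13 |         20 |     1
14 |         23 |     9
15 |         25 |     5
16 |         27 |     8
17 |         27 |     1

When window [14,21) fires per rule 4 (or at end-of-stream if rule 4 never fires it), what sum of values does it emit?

15

i=0 t=0 v=1: → [0,7); WM=−∞
i=1 t=0 v=5: → [0,7); WM=−∞
i=2 t=3 v=1: → [0,7); WM=3
i=3 t=3 v=2: → [0,7); WM=3
i=4 t=3 v=5: → [0,7); WM=3
i=5 t=6 v=1: → [0,7); WM=6
i=6 t=14 v=8: → [14,21); WM=6
i=7 t=18 v=5: → [14,21); WM=6
i=8 t=7 v=3: → [7,14); WM=18; [0,7) fires=15 [7,14) fires=3
i=9 t=5 v=5: DROP (t<18-1); WM=18
i=10 t=20 v=2: → [14,21); WM=18
i=11 t=21 v=6: → [21,28); WM=21; [14,21) fires=15
i=12 t=22 v=9: → [21,28); WM=21
i=13 t=20 v=1: → [14,21); WM=21
i=14 t=23 v=9: → [21,28); WM=23
i=15 t=25 v=5: → [21,28); WM=23
i=16 t=27 v=8: → [21,28); WM=23
i=17 t=27 v=1: → [21,28); WM=27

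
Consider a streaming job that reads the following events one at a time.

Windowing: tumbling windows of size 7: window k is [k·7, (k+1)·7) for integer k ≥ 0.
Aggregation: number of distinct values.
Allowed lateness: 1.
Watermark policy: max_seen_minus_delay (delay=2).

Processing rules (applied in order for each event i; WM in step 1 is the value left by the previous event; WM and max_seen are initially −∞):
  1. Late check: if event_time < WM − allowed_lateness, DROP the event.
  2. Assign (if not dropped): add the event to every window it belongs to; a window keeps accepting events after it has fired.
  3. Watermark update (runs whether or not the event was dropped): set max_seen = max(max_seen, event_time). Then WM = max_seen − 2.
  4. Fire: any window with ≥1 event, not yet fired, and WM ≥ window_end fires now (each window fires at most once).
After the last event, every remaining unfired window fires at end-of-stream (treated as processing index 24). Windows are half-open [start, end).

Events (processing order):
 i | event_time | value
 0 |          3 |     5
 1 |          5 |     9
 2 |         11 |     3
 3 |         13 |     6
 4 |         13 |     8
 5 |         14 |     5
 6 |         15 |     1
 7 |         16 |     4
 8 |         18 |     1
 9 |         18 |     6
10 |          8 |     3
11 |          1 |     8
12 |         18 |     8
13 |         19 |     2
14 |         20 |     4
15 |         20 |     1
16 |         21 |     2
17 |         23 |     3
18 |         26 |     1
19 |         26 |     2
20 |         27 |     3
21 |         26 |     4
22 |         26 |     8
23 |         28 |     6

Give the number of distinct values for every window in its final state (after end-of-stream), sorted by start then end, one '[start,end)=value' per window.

[0,7)=2 [7,14)=3 [14,21)=6 [21,28)=5 [28,35)=1

i=0 t=3 v=5: → [0,7); WM=1
i=1 t=5 v=9: → [0,7); WM=3
i=2 t=11 v=3: → [7,14); WM=9; [0,7) fires=2
i=3 t=13 v=6: → [7,14); WM=11
i=4 t=13 v=8: → [7,14); WM=11
i=5 t=14 v=5: → [14,21); WM=12
i=6 t=15 v=1: → [14,21); WM=13
i=7 t=16 v=4: → [14,21); WM=14; [7,14) fires=3
i=8 t=18 v=1: → [14,21); WM=16
i=9 t=18 v=6: → [14,21); WM=16
i=10 t=8 v=3: DROP (t<16-1); WM=16
i=11 t=1 v=8: DROP (t<16-1); WM=16
i=12 t=18 v=8: → [14,21); WM=16
i=13 t=19 v=2: → [14,21); WM=17
i=14 t=20 v=4: → [14,21); WM=18
i=15 t=20 v=1: → [14,21); WM=18
i=16 t=21 v=2: → [21,28); WM=19
i=17 t=23 v=3: → [21,28); WM=21; [14,21) fires=6
i=18 t=26 v=1: → [21,28); WM=24
i=19 t=26 v=2: → [21,28); WM=24
i=20 t=27 v=3: → [21,28); WM=25
i=21 t=26 v=4: → [21,28); WM=25
i=22 t=26 v=8: → [21,28); WM=25
i=23 t=28 v=6: → [28,35); WM=26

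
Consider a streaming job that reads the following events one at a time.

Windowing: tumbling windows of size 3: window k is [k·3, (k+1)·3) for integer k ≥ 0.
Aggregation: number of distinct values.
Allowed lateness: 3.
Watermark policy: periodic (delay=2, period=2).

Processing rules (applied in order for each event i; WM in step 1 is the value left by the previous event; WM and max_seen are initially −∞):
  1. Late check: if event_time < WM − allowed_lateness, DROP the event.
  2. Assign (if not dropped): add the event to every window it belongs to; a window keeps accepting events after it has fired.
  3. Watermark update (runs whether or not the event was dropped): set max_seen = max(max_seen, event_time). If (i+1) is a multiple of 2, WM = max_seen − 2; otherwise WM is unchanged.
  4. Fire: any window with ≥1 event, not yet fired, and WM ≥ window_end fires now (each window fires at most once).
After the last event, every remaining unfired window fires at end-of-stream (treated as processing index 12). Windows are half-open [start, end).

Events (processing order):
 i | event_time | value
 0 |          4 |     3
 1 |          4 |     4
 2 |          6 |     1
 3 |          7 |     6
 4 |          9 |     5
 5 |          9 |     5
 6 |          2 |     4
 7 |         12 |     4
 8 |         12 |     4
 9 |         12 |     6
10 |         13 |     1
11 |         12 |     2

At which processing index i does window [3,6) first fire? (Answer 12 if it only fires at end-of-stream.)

5

i=0 t=4 v=3: → [3,6); WM=−∞
i=1 t=4 v=4: → [3,6); WM=2
i=2 t=6 v=1: → [6,9); WM=2
i=3 t=7 v=6: → [6,9); WM=5
i=4 t=9 v=5: → [9,12); WM=5
i=5 t=9 v=5: → [9,12); WM=7; [3,6) fires=2
i=6 t=2 v=4: DROP (t<7-3); WM=7
i=7 t=12 v=4: → [12,15); WM=10; [6,9) fires=2
i=8 t=12 v=4: → [12,15); WM=10
i=9 t=12 v=6: → [12,15); WM=10
i=10 t=13 v=1: → [12,15); WM=10
i=11 t=12 v=2: → [12,15); WM=11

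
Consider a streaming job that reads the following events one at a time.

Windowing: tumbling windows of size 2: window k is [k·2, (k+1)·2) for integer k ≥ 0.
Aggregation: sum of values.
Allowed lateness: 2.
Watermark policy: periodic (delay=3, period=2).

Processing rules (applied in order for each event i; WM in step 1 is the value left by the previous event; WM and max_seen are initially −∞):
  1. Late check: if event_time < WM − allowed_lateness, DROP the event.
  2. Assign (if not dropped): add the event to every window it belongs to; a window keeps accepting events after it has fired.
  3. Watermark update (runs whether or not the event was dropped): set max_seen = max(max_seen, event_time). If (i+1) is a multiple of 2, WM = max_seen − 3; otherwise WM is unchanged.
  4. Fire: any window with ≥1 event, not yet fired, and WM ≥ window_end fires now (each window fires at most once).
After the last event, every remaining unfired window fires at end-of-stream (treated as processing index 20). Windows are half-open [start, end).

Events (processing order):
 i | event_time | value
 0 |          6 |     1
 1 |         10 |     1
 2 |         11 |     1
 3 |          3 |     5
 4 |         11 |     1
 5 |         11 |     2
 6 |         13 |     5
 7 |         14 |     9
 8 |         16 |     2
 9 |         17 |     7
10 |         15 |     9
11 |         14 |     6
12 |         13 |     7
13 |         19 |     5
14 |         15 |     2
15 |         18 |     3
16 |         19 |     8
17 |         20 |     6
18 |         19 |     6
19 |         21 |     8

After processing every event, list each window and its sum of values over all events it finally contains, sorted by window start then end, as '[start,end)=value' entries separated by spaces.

[6,8)=1 [10,12)=5 [12,14)=12 [14,16)=26 [16,18)=9 [18,20)=22 [20,22)=14

i=0 t=6 v=1: → [6,8); WM=−∞
i=1 t=10 v=1: → [10,12); WM=7
i=2 t=11 v=1: → [10,12); WM=7
i=3 t=3 v=5: DROP (t<7-2); WM=8; [6,8) fires=1
i=4 t=11 v=1: → [10,12); WM=8
i=5 t=11 v=2: → [10,12); WM=8
i=6 t=13 v=5: → [12,14); WM=8
i=7 t=14 v=9: → [14,16); WM=11
i=8 t=16 v=2: → [16,18); WM=11
i=9 t=17 v=7: → [16,18); WM=14; [10,12) fires=5 [12,14) fires=5
i=10 t=15 v=9: → [14,16); WM=14
i=11 t=14 v=6: → [14,16); WM=14
i=12 t=13 v=7: → [12,14); WM=14
i=13 t=19 v=5: → [18,20); WM=16; [14,16) fires=24
i=14 t=15 v=2: → [14,16); WM=16
i=15 t=18 v=3: → [18,20); WM=16
i=16 t=19 v=8: → [18,20); WM=16
i=17 t=20 v=6: → [20,22); WM=17
i=18 t=19 v=6: → [18,20); WM=17
i=19 t=21 v=8: → [20,22); WM=18; [16,18) fires=9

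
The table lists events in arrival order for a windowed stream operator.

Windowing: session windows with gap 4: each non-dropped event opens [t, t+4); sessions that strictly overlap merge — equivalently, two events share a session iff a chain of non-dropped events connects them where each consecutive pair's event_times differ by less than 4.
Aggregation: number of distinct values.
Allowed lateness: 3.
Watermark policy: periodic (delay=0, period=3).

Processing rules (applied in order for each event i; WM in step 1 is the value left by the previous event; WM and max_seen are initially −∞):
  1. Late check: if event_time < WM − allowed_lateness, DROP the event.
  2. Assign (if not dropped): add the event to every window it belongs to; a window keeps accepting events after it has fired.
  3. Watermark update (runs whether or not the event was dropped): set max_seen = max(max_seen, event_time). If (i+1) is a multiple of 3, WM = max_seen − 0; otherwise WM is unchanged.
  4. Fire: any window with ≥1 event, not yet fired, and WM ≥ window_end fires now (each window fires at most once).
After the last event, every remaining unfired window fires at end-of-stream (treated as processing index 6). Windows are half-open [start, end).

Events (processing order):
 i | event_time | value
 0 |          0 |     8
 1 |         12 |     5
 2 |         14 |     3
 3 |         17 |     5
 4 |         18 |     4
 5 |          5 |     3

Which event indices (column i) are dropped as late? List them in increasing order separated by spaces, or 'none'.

i=0 t=0 v=8: → [0,4); WM=−∞
i=1 t=12 v=5: → [12,16); WM=−∞
i=2 t=14 v=3: → [12,18); WM=14
i=3 t=17 v=5: → [12,21); WM=14
i=4 t=18 v=4: → [12,22); WM=14
i=5 t=5 v=3: DROP (t<14-3); WM=18

5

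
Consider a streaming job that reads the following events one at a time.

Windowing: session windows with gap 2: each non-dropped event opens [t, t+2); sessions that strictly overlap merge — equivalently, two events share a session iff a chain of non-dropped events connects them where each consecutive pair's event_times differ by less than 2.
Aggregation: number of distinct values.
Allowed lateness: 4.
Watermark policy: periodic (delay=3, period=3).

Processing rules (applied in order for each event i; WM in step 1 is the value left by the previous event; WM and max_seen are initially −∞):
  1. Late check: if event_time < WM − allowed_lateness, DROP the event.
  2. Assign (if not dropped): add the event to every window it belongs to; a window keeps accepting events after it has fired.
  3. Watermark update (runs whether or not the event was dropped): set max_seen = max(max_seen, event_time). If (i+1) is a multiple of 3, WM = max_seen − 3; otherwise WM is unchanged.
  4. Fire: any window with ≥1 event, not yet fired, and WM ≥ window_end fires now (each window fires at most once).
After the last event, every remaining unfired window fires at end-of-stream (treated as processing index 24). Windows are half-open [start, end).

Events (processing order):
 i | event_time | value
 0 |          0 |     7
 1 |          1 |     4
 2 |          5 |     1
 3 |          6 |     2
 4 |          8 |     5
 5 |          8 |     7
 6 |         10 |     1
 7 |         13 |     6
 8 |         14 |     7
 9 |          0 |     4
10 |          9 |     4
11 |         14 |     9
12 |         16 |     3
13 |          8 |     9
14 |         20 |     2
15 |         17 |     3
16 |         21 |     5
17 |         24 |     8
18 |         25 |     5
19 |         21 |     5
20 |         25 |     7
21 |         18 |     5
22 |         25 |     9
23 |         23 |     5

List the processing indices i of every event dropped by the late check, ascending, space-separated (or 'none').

i=0 t=0 v=7: → [0,2); WM=−∞
i=1 t=1 v=4: → [0,3); WM=−∞
i=2 t=5 v=1: → [5,7); WM=2
i=3 t=6 v=2: → [5,8); WM=2
i=4 t=8 v=5: → [8,10); WM=2
i=5 t=8 v=7: → [8,10); WM=5
i=6 t=10 v=1: → [10,12); WM=5
i=7 t=13 v=6: → [13,15); WM=5
i=8 t=14 v=7: → [13,16); WM=11
i=9 t=0 v=4: DROP (t<11-4); WM=11
i=10 t=9 v=4: → [8,12); WM=11
i=11 t=14 v=9: → [13,16); WM=11
i=12 t=16 v=3: → [16,18); WM=11
i=13 t=8 v=9: → [8,12); WM=11
i=14 t=20 v=2: → [20,22); WM=17
i=15 t=17 v=3: → [16,19); WM=17
i=16 t=21 v=5: → [20,23); WM=17
i=17 t=24 v=8: → [24,26); WM=21
i=18 t=25 v=5: → [24,27); WM=21
i=19 t=21 v=5: → [20,23); WM=21
i=20 t=25 v=7: → [24,27); WM=22
i=21 t=18 v=5: → [16,20); WM=22
i=22 t=25 v=9: → [24,27); WM=22
i=23 t=23 v=5: → [23,27); WM=22

9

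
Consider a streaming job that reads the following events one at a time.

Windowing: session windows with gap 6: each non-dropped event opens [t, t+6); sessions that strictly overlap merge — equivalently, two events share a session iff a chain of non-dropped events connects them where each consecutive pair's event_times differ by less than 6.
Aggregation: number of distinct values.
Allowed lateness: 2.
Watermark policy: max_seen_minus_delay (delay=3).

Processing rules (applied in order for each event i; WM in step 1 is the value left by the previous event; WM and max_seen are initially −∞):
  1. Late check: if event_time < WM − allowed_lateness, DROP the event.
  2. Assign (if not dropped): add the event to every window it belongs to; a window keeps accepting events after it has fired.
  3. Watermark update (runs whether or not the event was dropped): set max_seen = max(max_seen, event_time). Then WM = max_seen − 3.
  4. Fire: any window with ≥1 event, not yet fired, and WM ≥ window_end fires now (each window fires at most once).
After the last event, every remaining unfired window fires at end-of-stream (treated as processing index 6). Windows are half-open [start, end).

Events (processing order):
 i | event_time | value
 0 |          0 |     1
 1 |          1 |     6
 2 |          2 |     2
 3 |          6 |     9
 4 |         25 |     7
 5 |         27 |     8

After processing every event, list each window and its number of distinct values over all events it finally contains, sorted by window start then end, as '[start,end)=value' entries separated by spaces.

i=0 t=0 v=1: → [0,6); WM=-3
i=1 t=1 v=6: → [0,7); WM=-2
i=2 t=2 v=2: → [0,8); WM=-1
i=3 t=6 v=9: → [0,12); WM=3
i=4 t=25 v=7: → [25,31); WM=22
i=5 t=27 v=8: → [25,33); WM=24

[0,12)=4 [25,33)=2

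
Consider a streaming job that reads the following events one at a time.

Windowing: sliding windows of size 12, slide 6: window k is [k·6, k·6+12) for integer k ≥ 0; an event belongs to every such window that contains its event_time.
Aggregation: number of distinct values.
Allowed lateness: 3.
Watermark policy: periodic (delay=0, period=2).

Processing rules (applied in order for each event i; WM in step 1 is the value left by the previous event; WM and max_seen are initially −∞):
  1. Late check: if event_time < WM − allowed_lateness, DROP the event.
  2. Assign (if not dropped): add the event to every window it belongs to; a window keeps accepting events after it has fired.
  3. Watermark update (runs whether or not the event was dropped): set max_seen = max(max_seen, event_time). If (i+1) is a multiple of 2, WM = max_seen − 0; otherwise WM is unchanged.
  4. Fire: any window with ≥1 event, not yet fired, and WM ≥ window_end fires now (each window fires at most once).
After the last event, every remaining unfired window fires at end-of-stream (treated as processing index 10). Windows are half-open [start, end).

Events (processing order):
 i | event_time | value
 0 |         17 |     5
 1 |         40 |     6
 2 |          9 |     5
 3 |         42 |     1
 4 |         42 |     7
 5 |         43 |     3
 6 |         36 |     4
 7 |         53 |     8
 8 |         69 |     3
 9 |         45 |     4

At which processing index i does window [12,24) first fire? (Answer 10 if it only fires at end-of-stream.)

i=0 t=17 v=5: → [12,24),[6,18); WM=−∞
i=1 t=40 v=6: → [36,48),[30,42); WM=40; [6,18) fires=1 [12,24) fires=1
i=2 t=9 v=5: DROP (t<40-3); WM=40
i=3 t=42 v=1: → [42,54),[36,48); WM=42; [30,42) fires=1
i=4 t=42 v=7: → [42,54),[36,48); WM=42
i=5 t=43 v=3: → [42,54),[36,48); WM=43
i=6 t=36 v=4: DROP (t<43-3); WM=43
i=7 t=53 v=8: → [48,60),[42,54); WM=53; [36,48) fires=4
i=8 t=69 v=3: → [66,78),[60,72); WM=53
i=9 t=45 v=4: DROP (t<53-3); WM=69; [42,54) fires=4 [48,60) fires=1

1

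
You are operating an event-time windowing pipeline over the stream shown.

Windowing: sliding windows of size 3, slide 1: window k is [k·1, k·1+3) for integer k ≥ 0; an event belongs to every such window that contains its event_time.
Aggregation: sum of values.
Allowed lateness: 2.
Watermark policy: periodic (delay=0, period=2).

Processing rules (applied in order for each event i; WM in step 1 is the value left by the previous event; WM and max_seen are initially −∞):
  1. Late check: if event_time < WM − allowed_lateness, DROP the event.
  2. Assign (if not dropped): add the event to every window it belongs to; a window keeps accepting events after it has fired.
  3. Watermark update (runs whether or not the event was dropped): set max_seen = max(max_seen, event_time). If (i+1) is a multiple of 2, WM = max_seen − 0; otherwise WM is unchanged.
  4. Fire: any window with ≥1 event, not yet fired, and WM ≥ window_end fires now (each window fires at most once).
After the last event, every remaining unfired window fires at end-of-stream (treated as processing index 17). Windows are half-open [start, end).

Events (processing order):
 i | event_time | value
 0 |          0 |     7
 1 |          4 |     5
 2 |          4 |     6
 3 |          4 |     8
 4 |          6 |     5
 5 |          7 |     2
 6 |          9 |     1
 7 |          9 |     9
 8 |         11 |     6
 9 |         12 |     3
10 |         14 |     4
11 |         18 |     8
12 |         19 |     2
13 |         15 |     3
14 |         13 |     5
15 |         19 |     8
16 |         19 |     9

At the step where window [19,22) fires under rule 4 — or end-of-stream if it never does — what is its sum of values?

i=0 t=0 v=7: → [0,3); WM=−∞
i=1 t=4 v=5: → [4,7),[3,6),[2,5); WM=4; [0,3) fires=7
i=2 t=4 v=6: → [4,7),[3,6),[2,5); WM=4
i=3 t=4 v=8: → [4,7),[3,6),[2,5); WM=4
i=4 t=6 v=5: → [6,9),[5,8),[4,7); WM=4
i=5 t=7 v=2: → [7,10),[6,9),[5,8); WM=7; [2,5) fires=19 [3,6) fires=19 [4,7) fires=24
i=6 t=9 v=1: → [9,12),[8,11),[7,10); WM=7
i=7 t=9 v=9: → [9,12),[8,11),[7,10); WM=9; [5,8) fires=7 [6,9) fires=7
i=8 t=11 v=6: → [11,14),[10,13),[9,12); WM=9
i=9 t=12 v=3: → [12,15),[11,14),[10,13); WM=12; [7,10) fires=12 [8,11) fires=10 [9,12) fires=16
i=10 t=14 v=4: → [14,17),[13,16),[12,15); WM=12
i=11 t=18 v=8: → [18,21),[17,20),[16,19); WM=18; [10,13) fires=9 [11,14) fires=9 [12,15) fires=7 [13,16) fires=4 [14,17) fires=4
i=12 t=19 v=2: → [19,22),[18,21),[17,20); WM=18
i=13 t=15 v=3: DROP (t<18-2); WM=19; [16,19) fires=8
i=14 t=13 v=5: DROP (t<19-2); WM=19
i=15 t=19 v=8: → [19,22),[18,21),[17,20); WM=19
i=16 t=19 v=9: → [19,22),[18,21),[17,20); WM=19

19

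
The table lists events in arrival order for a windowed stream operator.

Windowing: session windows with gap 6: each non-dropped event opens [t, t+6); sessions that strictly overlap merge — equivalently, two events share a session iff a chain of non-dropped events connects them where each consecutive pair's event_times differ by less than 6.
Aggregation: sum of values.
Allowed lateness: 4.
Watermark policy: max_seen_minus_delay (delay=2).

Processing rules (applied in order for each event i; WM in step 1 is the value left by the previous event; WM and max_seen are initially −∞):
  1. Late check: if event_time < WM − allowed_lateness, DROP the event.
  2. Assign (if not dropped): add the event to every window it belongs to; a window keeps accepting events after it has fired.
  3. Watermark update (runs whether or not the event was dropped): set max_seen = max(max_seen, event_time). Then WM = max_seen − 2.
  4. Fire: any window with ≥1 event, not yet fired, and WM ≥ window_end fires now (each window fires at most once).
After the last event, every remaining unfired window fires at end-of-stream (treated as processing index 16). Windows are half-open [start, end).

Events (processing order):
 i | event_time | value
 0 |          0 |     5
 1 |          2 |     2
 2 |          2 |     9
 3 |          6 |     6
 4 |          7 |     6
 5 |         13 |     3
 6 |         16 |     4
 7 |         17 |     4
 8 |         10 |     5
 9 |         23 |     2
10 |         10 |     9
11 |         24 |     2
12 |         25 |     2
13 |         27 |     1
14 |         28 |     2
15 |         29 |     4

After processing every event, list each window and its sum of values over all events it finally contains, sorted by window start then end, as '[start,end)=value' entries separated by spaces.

i=0 t=0 v=5: → [0,6); WM=-2
i=1 t=2 v=2: → [0,8); WM=0
i=2 t=2 v=9: → [0,8); WM=0
i=3 t=6 v=6: → [0,12); WM=4
i=4 t=7 v=6: → [0,13); WM=5
i=5 t=13 v=3: → [13,19); WM=11
i=6 t=16 v=4: → [13,22); WM=14
i=7 t=17 v=4: → [13,23); WM=15
i=8 t=10 v=5: DROP (t<15-4); WM=15
i=9 t=23 v=2: → [23,29); WM=21
i=10 t=10 v=9: DROP (t<21-4); WM=21
i=11 t=24 v=2: → [23,30); WM=22
i=12 t=25 v=2: → [23,31); WM=23
i=13 t=27 v=1: → [23,33); WM=25
i=14 t=28 v=2: → [23,34); WM=26
i=15 t=29 v=4: → [23,35); WM=27

[0,13)=28 [13,23)=11 [23,35)=13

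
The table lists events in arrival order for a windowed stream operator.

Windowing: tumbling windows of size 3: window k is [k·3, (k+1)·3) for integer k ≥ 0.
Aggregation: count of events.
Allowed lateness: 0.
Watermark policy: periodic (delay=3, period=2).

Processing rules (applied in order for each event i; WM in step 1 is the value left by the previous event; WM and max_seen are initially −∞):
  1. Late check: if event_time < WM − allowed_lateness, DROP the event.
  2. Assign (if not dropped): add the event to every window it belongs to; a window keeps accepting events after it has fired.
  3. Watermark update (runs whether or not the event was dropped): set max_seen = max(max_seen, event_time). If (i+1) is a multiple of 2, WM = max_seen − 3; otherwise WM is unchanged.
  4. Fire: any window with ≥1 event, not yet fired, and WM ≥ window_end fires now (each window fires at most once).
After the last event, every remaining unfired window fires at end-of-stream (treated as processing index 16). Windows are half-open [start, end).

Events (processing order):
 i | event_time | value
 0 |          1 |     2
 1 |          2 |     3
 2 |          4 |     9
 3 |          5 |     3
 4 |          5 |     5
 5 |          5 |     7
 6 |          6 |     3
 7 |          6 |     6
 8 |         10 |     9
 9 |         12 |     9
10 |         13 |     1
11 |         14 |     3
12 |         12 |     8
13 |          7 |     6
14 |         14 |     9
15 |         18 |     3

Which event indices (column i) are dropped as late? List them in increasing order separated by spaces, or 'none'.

i=0 t=1 v=2: → [0,3); WM=−∞
i=1 t=2 v=3: → [0,3); WM=-1
i=2 t=4 v=9: → [3,6); WM=-1
i=3 t=5 v=3: → [3,6); WM=2
i=4 t=5 v=5: → [3,6); WM=2
i=5 t=5 v=7: → [3,6); WM=2
i=6 t=6 v=3: → [6,9); WM=2
i=7 t=6 v=6: → [6,9); WM=3; [0,3) fires=2
i=8 t=10 v=9: → [9,12); WM=3
i=9 t=12 v=9: → [12,15); WM=9; [3,6) fires=4 [6,9) fires=2
i=10 t=13 v=1: → [12,15); WM=9
i=11 t=14 v=3: → [12,15); WM=11
i=12 t=12 v=8: → [12,15); WM=11
i=13 t=7 v=6: DROP (t<11-0); WM=11
i=14 t=14 v=9: → [12,15); WM=11
i=15 t=18 v=3: → [18,21); WM=15; [9,12) fires=1 [12,15) fires=5

13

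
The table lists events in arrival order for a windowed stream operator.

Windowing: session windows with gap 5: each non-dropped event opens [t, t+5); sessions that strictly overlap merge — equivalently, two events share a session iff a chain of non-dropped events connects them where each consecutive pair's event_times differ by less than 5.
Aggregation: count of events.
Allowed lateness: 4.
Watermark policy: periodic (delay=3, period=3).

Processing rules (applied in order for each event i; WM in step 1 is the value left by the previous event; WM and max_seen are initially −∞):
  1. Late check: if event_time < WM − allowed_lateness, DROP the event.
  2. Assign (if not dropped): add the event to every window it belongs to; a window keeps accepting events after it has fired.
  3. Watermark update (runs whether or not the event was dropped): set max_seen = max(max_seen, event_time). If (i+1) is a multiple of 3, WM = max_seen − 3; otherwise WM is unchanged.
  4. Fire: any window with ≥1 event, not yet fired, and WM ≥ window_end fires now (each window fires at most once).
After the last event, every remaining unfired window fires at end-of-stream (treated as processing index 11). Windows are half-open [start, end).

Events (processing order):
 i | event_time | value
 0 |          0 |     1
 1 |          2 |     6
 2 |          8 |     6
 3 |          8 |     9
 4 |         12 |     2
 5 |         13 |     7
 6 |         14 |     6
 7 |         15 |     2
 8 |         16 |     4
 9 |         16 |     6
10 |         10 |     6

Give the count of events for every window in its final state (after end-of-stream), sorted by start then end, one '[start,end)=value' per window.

[0,7)=2 [8,21)=9

i=0 t=0 v=1: → [0,5); WM=−∞
i=1 t=2 v=6: → [0,7); WM=−∞
i=2 t=8 v=6: → [8,13); WM=5
i=3 t=8 v=9: → [8,13); WM=5
i=4 t=12 v=2: → [8,17); WM=5
i=5 t=13 v=7: → [8,18); WM=10
i=6 t=14 v=6: → [8,19); WM=10
i=7 t=15 v=2: → [8,20); WM=10
i=8 t=16 v=4: → [8,21); WM=13
i=9 t=16 v=6: → [8,21); WM=13
i=10 t=10 v=6: → [8,21); WM=13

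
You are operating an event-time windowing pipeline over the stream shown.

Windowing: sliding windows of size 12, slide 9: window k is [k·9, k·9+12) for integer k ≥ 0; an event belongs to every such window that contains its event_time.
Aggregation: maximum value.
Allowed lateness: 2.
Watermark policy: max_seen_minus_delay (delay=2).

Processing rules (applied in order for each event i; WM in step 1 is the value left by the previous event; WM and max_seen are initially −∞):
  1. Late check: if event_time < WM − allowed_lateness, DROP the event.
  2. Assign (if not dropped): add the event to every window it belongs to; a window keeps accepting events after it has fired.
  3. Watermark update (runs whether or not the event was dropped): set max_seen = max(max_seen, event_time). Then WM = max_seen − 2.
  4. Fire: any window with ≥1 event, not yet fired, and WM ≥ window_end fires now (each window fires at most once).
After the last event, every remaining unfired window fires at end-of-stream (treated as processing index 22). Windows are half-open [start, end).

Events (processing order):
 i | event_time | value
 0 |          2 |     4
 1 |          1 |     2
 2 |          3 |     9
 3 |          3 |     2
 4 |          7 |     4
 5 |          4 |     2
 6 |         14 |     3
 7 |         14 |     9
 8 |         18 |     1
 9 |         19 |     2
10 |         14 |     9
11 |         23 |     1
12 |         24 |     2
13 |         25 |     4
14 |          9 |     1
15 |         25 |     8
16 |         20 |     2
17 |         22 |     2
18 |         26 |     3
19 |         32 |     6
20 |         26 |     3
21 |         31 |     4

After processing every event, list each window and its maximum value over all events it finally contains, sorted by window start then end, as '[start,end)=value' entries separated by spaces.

i=0 t=2 v=4: → [0,12); WM=0
i=1 t=1 v=2: → [0,12); WM=0
i=2 t=3 v=9: → [0,12); WM=1
i=3 t=3 v=2: → [0,12); WM=1
i=4 t=7 v=4: → [0,12); WM=5
i=5 t=4 v=2: → [0,12); WM=5
i=6 t=14 v=3: → [9,21); WM=12; [0,12) fires=9
i=7 t=14 v=9: → [9,21); WM=12
i=8 t=18 v=1: → [18,30),[9,21); WM=16
i=9 t=19 v=2: → [18,30),[9,21); WM=17
i=10 t=14 v=9: DROP (t<17-2); WM=17
i=11 t=23 v=1: → [18,30); WM=21; [9,21) fires=9
i=12 t=24 v=2: → [18,30); WM=22
i=13 t=25 v=4: → [18,30); WM=23
i=14 t=9 v=1: DROP (t<23-2); WM=23
i=15 t=25 v=8: → [18,30); WM=23
i=16 t=20 v=2: DROP (t<23-2); WM=23
i=17 t=22 v=2: → [18,30); WM=23
i=18 t=26 v=3: → [18,30); WM=24
i=19 t=32 v=6: → [27,39); WM=30; [18,30) fires=8
i=20 t=26 v=3: DROP (t<30-2); WM=30
i=21 t=31 v=4: → [27,39); WM=30

[0,12)=9 [9,21)=9 [18,30)=8 [27,39)=6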